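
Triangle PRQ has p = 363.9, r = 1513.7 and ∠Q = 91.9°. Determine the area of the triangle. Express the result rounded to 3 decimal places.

Area = ½·p·r·sin Q ≈ 2.7527e+05.

area ≈ 275266.295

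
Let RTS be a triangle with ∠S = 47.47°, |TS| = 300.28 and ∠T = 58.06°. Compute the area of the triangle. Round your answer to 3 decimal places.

The third angle is ∠R = 180° − ∠T − ∠S = 74.47°.
Law of sines: |SR| = |TS|·sin T/sin R ≈ 264.47.
Law of sines: |RT| = |TS|·sin S/sin R ≈ 229.67.
Area = ½·|TS|·|SR|·sin S ≈ 29262.

area ≈ 29261.876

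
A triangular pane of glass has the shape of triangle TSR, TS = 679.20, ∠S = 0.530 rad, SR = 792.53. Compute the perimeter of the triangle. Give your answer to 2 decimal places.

perimeter ≈ 1872.41

By the law of cosines, RT² = TS² + SR² − 2·TS·SR·cos S = 1.6054e+05, so RT ≈ 400.68.
Semiperimeter s = (792.53+400.68+679.2)/2 = 936.2.
Perimeter = 792.53 + 400.68 + 679.2 = 1872.4.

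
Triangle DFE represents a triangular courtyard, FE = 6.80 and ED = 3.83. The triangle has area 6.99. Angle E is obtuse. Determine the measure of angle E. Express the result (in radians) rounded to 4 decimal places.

∠E ≈ 2.5750 rad

From area = ½·FE·ED·sin E, we get sin E = 2·area/(FE·ED) ≈ 0.53678.
Taking the obtuse solution, ∠E ≈ 2.575 rad.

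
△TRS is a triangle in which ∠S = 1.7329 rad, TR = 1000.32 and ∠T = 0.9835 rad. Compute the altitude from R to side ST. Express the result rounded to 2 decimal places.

h_R ≈ 832.71

The third angle is ∠R = π − ∠S − ∠T = 0.4252 rad.
Law of sines: RS = TR·sin T/sin S ≈ 843.77.
Law of sines: ST = TR·sin R/sin S ≈ 418.11.
Area = ½·TR·RS·sin R ≈ 1.7408e+05.
The altitude from R has length 2·area/ST ≈ 832.71.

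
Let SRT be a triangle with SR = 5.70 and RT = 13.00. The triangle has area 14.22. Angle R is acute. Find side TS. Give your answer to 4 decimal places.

8.0399

From area = ½·SR·RT·sin R, we get sin R = 2·area/(SR·RT) ≈ 0.38381.
Taking the acute solution, ∠R ≈ 22.57°.
Law of cosines then gives TS ≈ 8.0399.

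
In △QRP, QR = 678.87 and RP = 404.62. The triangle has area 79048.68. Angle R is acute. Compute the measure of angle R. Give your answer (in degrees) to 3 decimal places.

35.139

From area = ½·QR·RP·sin R, we get sin R = 2·area/(QR·RP) ≈ 0.57556.
Taking the acute solution, ∠R ≈ 35.14°.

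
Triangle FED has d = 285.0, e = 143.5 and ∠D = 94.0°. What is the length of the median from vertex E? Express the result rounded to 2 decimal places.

Law of sines: sin E = e·sin D/d ≈ 0.50228.
Since d ≥ e, only the acute value applies: ∠E ≈ 30.15°.
Then ∠F = 180° − ∠D − ∠E ≈ 55.85°.
Law of sines gives f = d·sin F/sin D ≈ 236.43.
Median from E: ½√(2·d² + 2·f² − e²) ≈ 251.82.

251.82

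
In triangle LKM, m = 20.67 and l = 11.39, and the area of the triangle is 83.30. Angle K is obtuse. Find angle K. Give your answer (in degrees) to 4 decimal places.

∠K ≈ 134.9570°

From area = ½·m·l·sin K, we get sin K = 2·area/(m·l) ≈ 0.70764.
Taking the obtuse solution, ∠K ≈ 134.96°.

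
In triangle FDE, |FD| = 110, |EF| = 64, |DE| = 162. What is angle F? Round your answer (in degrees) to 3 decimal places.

By the law of cosines, cos F = (|EF|² + |FD|² − |DE|²) / (2·|EF|·|FD|) ≈ -0.71364, so ∠F ≈ 135.53°.

135.532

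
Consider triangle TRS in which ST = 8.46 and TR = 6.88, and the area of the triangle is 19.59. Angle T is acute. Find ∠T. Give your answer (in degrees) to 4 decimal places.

∠T ≈ 42.3099°

From area = ½·ST·TR·sin T, we get sin T = 2·area/(ST·TR) ≈ 0.67314.
Taking the acute solution, ∠T ≈ 42.31°.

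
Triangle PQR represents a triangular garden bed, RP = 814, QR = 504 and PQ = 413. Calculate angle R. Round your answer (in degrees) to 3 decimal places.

24.599

By the law of cosines, cos R = (QR² + RP² − PQ²) / (2·QR·RP) ≈ 0.90924, so ∠R ≈ 24.60°.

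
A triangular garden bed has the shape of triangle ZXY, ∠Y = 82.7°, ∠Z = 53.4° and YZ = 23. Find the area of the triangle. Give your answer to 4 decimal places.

area ≈ 303.7547

The third angle is ∠X = 180° − ∠Y − ∠Z = 43.90°.
Law of sines: XY = YZ·sin Z/sin X ≈ 26.629.
Law of sines: ZX = YZ·sin Y/sin X ≈ 32.901.
Area = ½·YZ·XY·sin Y ≈ 303.75.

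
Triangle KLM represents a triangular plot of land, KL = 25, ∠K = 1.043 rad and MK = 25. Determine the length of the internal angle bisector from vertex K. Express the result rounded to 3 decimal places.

By the law of cosines, LM² = MK² + KL² − 2·MK·KL·cos K = 620.46, so LM ≈ 24.909.
The bisector from K has length 2·MK·KL·cos(∠K/2)/(MK+KL) ≈ 21.677.

t_K ≈ 21.677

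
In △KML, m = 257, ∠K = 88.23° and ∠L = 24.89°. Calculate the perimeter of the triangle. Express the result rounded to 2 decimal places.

653.92

The third angle is ∠M = 180° − ∠L − ∠K = 66.88°.
Law of sines: k = m·sin K/sin M ≈ 279.31.
Law of sines: l = m·sin L/sin M ≈ 117.61.
Semiperimeter s = (279.31+257+117.61)/2 = 326.96.
Perimeter = 279.31 + 257 + 117.61 = 653.92.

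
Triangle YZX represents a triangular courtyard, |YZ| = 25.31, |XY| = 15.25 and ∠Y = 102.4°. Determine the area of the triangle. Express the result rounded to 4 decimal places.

Area = ½·|XY|·|YZ|·sin Y ≈ 188.49.

188.4868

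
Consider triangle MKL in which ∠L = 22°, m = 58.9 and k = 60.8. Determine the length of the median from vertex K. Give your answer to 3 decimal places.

By the law of cosines, l² = m² + k² − 2·m·k·cos L = 525.14, so l ≈ 22.916.
Median from K: ½√(2·l² + 2·m² − k²) ≈ 32.757.

32.757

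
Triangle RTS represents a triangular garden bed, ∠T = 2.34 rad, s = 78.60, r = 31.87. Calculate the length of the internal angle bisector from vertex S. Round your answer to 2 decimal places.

t_S ≈ 46.69

By the law of cosines, t² = s² + r² − 2·s·r·cos T = 10678, so t ≈ 103.34.
Law of cosines again: cos S = (r² + t² − s²)/(2·r·t) ≈ 0.83747, so ∠S ≈ 0.578 rad.
The bisector from S has length 2·r·t·cos(∠S/2)/(r+t) ≈ 46.694.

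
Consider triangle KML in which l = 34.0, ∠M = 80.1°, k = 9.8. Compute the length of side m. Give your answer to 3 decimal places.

By the law of cosines, m² = l² + k² − 2·l·k·cos M = 1137.5, so m ≈ 33.726.

33.726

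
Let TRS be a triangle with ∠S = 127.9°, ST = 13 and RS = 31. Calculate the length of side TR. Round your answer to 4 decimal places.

By the law of cosines, TR² = RS² + ST² − 2·RS·ST·cos S = 1625.1, so TR ≈ 40.313.

40.3127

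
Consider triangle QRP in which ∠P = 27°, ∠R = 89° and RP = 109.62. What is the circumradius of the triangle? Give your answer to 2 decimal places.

60.98

The third angle is ∠Q = 180° − ∠R − ∠P = 64.00°.
Law of sines: PQ = RP·sin R/sin Q ≈ 121.94.
Law of sines: QR = RP·sin P/sin Q ≈ 55.37.
Circumradius = RP/(2 sin Q) ≈ 60.982.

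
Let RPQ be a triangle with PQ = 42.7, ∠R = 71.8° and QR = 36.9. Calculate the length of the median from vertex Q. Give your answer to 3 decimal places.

35.639

Law of sines: sin P = QR·sin R/PQ ≈ 0.82094.
Since PQ ≥ QR, only the acute value applies: ∠P ≈ 55.18°.
Then ∠Q = 180° − ∠R − ∠P ≈ 53.02°.
Law of sines gives RP = PQ·sin Q/sin R ≈ 35.908.
Median from Q: ½√(2·PQ² + 2·QR² − RP²) ≈ 35.639.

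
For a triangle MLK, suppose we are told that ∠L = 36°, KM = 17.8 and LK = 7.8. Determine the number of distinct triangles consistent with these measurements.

LK·sin L = 7.8·sin(36°) ≈ 4.585.
Since KM ≥ LK, exactly one triangle exists.

1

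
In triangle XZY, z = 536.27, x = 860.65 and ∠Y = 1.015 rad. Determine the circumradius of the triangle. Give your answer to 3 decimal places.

By the law of cosines, y² = x² + z² − 2·x·z·cos Y = 5.4127e+05, so y ≈ 735.71.
Area = ½·x·z·sin Y ≈ 1.9603e+05.
Circumradius = y/(2 sin Y) ≈ 433.03.

R ≈ 433.035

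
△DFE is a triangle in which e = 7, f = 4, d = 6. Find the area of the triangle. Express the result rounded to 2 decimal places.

area ≈ 11.98

Semiperimeter s = (6 + 4 + 7)/2 = 8.5.
Heron's formula: area = √(8.5·2.5·4.5·1.5) ≈ 11.977.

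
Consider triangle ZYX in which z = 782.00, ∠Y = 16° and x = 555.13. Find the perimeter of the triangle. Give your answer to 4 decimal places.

1628.8550

By the law of cosines, y² = x² + z² − 2·x·z·cos Y = 85103, so y ≈ 291.73.
Semiperimeter s = (782+291.73+555.13)/2 = 814.43.
Perimeter = 782 + 291.73 + 555.13 = 1628.9.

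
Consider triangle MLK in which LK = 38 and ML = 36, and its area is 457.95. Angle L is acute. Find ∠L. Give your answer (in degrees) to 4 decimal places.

∠L ≈ 42.0298°

From area = ½·ML·LK·sin L, we get sin L = 2·area/(ML·LK) ≈ 0.66952.
Taking the acute solution, ∠L ≈ 42.03°.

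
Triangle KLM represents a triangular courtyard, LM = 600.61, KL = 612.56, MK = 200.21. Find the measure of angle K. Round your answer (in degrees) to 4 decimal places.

∠K ≈ 77.1426°

By the law of cosines, cos K = (MK² + KL² − LM²) / (2·MK·KL) ≈ 0.22253, so ∠K ≈ 77.14°.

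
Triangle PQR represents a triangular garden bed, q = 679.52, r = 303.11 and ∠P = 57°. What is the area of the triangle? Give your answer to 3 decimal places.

Area = ½·q·r·sin P ≈ 86370.

86370.198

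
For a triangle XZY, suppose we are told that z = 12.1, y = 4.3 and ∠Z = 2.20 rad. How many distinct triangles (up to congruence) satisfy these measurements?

1

y·sin Z = 4.3·sin(2.20 rad) ≈ 3.477.
Since ∠Z is not acute, a triangle exists only if z > y; here z > y, so there is exactly one triangle.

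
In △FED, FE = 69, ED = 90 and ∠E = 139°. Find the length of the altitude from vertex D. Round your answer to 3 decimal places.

By the law of cosines, DF² = FE² + ED² − 2·FE·ED·cos E = 22234, so DF ≈ 149.11.
Area = ½·FE·ED·sin E ≈ 2037.1.
The altitude from D has length 2·area/FE ≈ 59.045.

59.045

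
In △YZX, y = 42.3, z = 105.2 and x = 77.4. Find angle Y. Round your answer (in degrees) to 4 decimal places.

∠Y ≈ 20.3504°

By the law of cosines, cos Y = (z² + x² − y²) / (2·z·x) ≈ 0.93758, so ∠Y ≈ 20.35°.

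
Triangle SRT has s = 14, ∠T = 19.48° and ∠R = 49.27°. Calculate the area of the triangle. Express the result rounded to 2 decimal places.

The third angle is ∠S = 180° − ∠R − ∠T = 111.25°.
Law of sines: r = s·sin R/sin S ≈ 11.383.
Law of sines: t = s·sin T/sin S ≈ 5.0093.
Area = ½·s·r·sin T ≈ 26.572.

area ≈ 26.57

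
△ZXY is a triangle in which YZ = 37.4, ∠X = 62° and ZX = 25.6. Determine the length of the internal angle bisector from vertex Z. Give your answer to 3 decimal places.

t_Z ≈ 23.144

Law of sines: sin Y = ZX·sin X/YZ ≈ 0.60437.
Since YZ ≥ ZX, only the acute value applies: ∠Y ≈ 37.18°.
Then ∠Z = 180° − ∠X − ∠Y ≈ 80.82°.
Law of sines gives XY = YZ·sin Z/sin X ≈ 41.815.
The bisector from Z has length 2·YZ·ZX·cos(∠Z/2)/(YZ+ZX) ≈ 23.144.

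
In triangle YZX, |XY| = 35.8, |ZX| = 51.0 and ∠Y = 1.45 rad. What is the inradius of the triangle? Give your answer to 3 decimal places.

Law of sines: sin Z = |XY|·sin Y/|ZX| ≈ 0.69685.
Since |ZX| ≥ |XY|, only the acute value applies: ∠Z ≈ 0.771 rad.
Then ∠X = π − ∠Y − ∠Z ≈ 0.921 rad.
Law of sines gives |YZ| = |ZX|·sin X/sin Y ≈ 40.892.
Area = ½·|ZX|·|XY|·sin X ≈ 726.64.
Semiperimeter s = (51+35.8+40.892)/2 = 63.846.
Inradius = area/s = 726.64/63.846 ≈ 11.381.

r ≈ 11.381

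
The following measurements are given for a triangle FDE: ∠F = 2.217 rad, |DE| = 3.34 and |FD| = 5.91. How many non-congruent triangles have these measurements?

0

|FD|·sin F = 5.91·sin(2.217 rad) ≈ 4.718.
Since ∠F is not acute, a triangle exists only if |DE| > |FD|; here |DE| ≤ |FD|, so there is no triangle.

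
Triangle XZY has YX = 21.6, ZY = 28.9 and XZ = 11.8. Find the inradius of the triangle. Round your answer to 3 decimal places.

r ≈ 3.653

Semiperimeter s = (28.9 + 21.6 + 11.8)/2 = 31.15.
Heron's formula: area = √(31.15·2.25·9.55·19.35) ≈ 113.81.
Inradius = area/s = 113.81/31.15 ≈ 3.6535.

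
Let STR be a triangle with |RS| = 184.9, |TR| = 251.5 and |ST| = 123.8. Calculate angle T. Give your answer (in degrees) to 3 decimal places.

∠T ≈ 44.532°

By the law of cosines, cos T = (|ST|² + |TR|² − |RS|²) / (2·|ST|·|TR|) ≈ 0.71286, so ∠T ≈ 44.53°.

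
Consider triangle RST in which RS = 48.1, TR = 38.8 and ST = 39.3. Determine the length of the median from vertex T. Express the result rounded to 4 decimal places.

Median from T: ½√(2·ST² + 2·TR² − RS²) ≈ 30.766.

30.7663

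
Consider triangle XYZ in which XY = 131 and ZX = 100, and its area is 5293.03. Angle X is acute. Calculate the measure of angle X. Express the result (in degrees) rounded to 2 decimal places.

∠X ≈ 53.91°

From area = ½·ZX·XY·sin X, we get sin X = 2·area/(ZX·XY) ≈ 0.80810.
Taking the acute solution, ∠X ≈ 53.91°.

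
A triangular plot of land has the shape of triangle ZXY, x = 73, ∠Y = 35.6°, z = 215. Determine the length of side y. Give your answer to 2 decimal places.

161.34

By the law of cosines, y² = z² + x² − 2·z·x·cos Y = 26031, so y ≈ 161.34.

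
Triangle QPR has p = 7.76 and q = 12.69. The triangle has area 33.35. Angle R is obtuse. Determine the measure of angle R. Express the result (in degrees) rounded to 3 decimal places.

From area = ½·q·p·sin R, we get sin R = 2·area/(q·p) ≈ 0.67733.
Taking the obtuse solution, ∠R ≈ 137.36°.

∠R ≈ 137.364°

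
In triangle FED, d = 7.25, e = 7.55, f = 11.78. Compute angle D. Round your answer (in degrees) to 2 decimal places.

∠D ≈ 36.38°

By the law of cosines, cos D = (f² + e² − d²) / (2·f·e) ≈ 0.80509, so ∠D ≈ 36.38°.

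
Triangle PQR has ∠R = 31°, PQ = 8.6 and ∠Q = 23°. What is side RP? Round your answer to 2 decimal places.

6.52

The third angle is ∠P = 180° − ∠Q − ∠R = 126.00°.
Law of sines: RP = PQ·sin Q/sin R ≈ 6.5243.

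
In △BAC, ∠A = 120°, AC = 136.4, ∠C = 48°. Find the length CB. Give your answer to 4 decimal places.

568.1540

The third angle is ∠B = 180° − ∠A − ∠C = 12.00°.
Law of sines: CB = AC·sin A/sin B ≈ 568.15.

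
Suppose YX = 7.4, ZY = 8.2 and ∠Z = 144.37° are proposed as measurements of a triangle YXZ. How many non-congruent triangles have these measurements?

ZY·sin Z = 8.2·sin(144.37°) ≈ 4.777.
Since ∠Z is not acute, a triangle exists only if YX > ZY; here YX ≤ ZY, so there is no triangle.

0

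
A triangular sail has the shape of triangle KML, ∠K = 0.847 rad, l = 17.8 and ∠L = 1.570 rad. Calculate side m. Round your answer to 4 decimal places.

The third angle is ∠M = π − ∠L − ∠K = 0.725 rad.
Law of sines: m = l·sin M/sin L ≈ 11.798.

11.7984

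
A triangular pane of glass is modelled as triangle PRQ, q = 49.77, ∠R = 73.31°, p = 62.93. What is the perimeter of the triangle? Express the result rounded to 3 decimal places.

180.805

By the law of cosines, r² = q² + p² − 2·q·p·cos R = 4638.2, so r ≈ 68.105.
Semiperimeter s = (62.93+68.105+49.77)/2 = 90.402.
Perimeter = 62.93 + 68.105 + 49.77 = 180.8.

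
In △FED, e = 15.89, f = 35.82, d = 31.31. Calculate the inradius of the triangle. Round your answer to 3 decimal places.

r ≈ 5.985

Semiperimeter s = (35.82 + 15.89 + 31.31)/2 = 41.51.
Heron's formula: area = √(41.51·5.69·25.62·10.2) ≈ 248.44.
Inradius = area/s = 248.44/41.51 ≈ 5.9851.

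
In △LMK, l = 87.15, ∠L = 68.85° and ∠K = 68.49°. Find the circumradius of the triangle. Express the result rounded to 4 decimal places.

46.7223

The third angle is ∠M = 180° − ∠K − ∠L = 42.66°.
Law of sines: m = l·sin M/sin L ≈ 63.322.
Law of sines: k = l·sin K/sin L ≈ 86.936.
Circumradius = l/(2 sin L) ≈ 46.722.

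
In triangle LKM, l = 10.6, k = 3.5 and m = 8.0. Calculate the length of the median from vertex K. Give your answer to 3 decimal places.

m_K ≈ 9.226

Median from K: ½√(2·m² + 2·l² − k²) ≈ 9.2259.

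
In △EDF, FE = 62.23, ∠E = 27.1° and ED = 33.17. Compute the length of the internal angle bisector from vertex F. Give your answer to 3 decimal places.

44.568

By the law of cosines, DF² = FE² + ED² − 2·FE·ED·cos E = 1297.7, so DF ≈ 36.024.
Law of cosines again: cos F = (DF² + FE² − ED²)/(2·DF·FE) ≈ 0.90778, so ∠F ≈ 24.80°.
The bisector from F has length 2·DF·FE·cos(∠F/2)/(DF+FE) ≈ 44.568.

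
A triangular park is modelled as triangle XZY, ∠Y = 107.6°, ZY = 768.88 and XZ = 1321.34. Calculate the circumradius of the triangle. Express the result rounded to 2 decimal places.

R ≈ 693.11

Law of sines: sin X = ZY·sin Y/XZ ≈ 0.55466.
Since XZ ≥ ZY, only the acute value applies: ∠X ≈ 33.69°.
Then ∠Z = 180° − ∠Y − ∠X ≈ 38.71°.
Law of sines gives YX = XZ·sin Z/sin Y ≈ 866.97.
Circumradius = XZ/(2 sin Y) ≈ 693.11.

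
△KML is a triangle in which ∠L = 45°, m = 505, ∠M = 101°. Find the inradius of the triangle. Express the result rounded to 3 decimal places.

r ≈ 88.829

The third angle is ∠K = 180° − ∠M − ∠L = 34.00°.
Law of sines: k = m·sin K/sin M ≈ 287.68.
Law of sines: l = m·sin L/sin M ≈ 363.77.
Area = ½·m·k·sin L ≈ 51363.
Semiperimeter s = (287.68+505+363.77)/2 = 578.23.
Inradius = area/s = 51363/578.23 ≈ 88.829.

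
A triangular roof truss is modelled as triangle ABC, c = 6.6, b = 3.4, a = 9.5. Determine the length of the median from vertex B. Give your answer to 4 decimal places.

m_B ≈ 8.0009

Median from B: ½√(2·c² + 2·a² − b²) ≈ 8.0009.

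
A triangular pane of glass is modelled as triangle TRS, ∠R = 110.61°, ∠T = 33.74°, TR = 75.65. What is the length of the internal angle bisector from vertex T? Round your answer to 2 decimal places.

The third angle is ∠S = 180° − ∠T − ∠R = 35.65°.
Law of sines: RS = TR·sin T/sin S ≈ 72.093.
Law of sines: ST = TR·sin R/sin S ≈ 121.49.
The bisector from T has length 2·ST·TR·cos(∠T/2)/(ST+TR) ≈ 89.228.

t_T ≈ 89.23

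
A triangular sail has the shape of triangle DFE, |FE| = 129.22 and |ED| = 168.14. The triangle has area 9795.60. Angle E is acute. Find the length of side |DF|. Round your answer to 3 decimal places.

161.804

From area = ½·|FE|·|ED|·sin E, we get sin E = 2·area/(|FE|·|ED|) ≈ 0.90170.
Taking the acute solution, ∠E ≈ 64.38°.
Law of cosines then gives |DF| ≈ 161.8.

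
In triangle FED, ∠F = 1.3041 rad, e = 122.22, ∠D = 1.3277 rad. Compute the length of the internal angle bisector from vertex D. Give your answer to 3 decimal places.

The third angle is ∠E = π − ∠D − ∠F = 0.5098 rad.
Law of sines: f = e·sin F/sin E ≈ 241.6.
Law of sines: d = e·sin D/sin E ≈ 243.09.
The bisector from D has length 2·f·e·cos(∠D/2)/(f+e) ≈ 127.85.

127.850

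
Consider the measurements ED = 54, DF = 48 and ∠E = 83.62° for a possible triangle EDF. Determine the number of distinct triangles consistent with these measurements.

0

ED·sin E = 54·sin(83.62°) ≈ 53.67.
Since DF = 48 < 53.67 = ED sin E, no triangle exists.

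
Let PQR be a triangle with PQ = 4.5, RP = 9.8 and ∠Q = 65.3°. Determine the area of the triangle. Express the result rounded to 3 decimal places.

Law of sines: sin R = PQ·sin Q/RP ≈ 0.41717.
Since RP ≥ PQ, only the acute value applies: ∠R ≈ 24.66°.
Then ∠P = 180° − ∠Q − ∠R ≈ 90.04°.
Law of sines gives QR = RP·sin P/sin Q ≈ 10.787.
Area = ½·RP·PQ·sin P ≈ 22.05.

area ≈ 22.050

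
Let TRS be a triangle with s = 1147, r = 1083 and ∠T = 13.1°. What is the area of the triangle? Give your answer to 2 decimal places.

140773.24

Area = ½·r·s·sin T ≈ 1.4077e+05.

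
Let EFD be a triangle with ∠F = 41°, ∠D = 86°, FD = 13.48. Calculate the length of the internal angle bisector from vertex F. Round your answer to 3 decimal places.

The third angle is ∠E = 180° − ∠F − ∠D = 53.00°.
Law of sines: DE = FD·sin F/sin E ≈ 11.073.
Law of sines: EF = FD·sin D/sin E ≈ 16.838.
The bisector from F has length 2·EF·FD·cos(∠F/2)/(EF+FD) ≈ 14.025.

14.025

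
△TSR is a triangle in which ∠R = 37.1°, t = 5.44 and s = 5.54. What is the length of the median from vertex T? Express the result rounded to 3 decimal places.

3.749

By the law of cosines, r² = t² + s² − 2·t·s·cos R = 12.211, so r ≈ 3.4944.
Median from T: ½√(2·s² + 2·r² − t²) ≈ 3.7487.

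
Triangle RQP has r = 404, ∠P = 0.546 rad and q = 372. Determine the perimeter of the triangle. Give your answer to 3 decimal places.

By the law of cosines, p² = r² + q² − 2·r·q·cos P = 44725, so p ≈ 211.48.
Semiperimeter s = (404+372+211.48)/2 = 493.74.
Perimeter = 404 + 372 + 211.48 = 987.48.

987.483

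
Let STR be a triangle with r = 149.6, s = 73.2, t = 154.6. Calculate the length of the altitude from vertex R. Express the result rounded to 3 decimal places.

h_R ≈ 72.068

Semiperimeter p = (73.2 + 154.6 + 149.6)/2 = 188.7.
Heron's formula: area = √(188.7·115.5·34.1·39.1) ≈ 5390.7.
The altitude from R has length 2·area/r ≈ 72.068.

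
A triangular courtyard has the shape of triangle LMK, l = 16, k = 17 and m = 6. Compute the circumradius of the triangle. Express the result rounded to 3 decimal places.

By the law of cosines, cos L = (m² + k² − l²) / (2·m·k) ≈ 0.33824, so ∠L ≈ 70.23°.
Circumradius = l/(2 sin L) ≈ 8.501.

R ≈ 8.501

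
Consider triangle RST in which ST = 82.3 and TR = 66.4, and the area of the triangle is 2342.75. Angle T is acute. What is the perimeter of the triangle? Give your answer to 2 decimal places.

perimeter ≈ 223.25

From area = ½·ST·TR·sin T, we get sin T = 2·area/(ST·TR) ≈ 0.85741.
Taking the acute solution, ∠T ≈ 59.03°.
Law of cosines then gives RS ≈ 74.549.
Perimeter = 82.3 + 66.4 + 74.549 = 223.25.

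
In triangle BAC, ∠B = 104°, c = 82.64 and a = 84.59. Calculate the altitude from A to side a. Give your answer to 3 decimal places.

By the law of cosines, b² = a² + c² − 2·a·c·cos B = 17367, so b ≈ 131.78.
Area = ½·a·c·sin B ≈ 3391.4.
The altitude from A has length 2·area/a ≈ 80.185.

h_A ≈ 80.185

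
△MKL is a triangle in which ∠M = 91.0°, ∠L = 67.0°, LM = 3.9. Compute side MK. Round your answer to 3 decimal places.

The third angle is ∠K = 180° − ∠L − ∠M = 22.00°.
Law of sines: MK = LM·sin L/sin K ≈ 9.5833.

9.583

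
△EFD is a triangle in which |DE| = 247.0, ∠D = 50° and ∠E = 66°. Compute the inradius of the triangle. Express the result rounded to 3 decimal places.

67.040

The third angle is ∠F = 180° − ∠D − ∠E = 64.00°.
Law of sines: |FD| = |DE|·sin E/sin F ≈ 251.05.
Law of sines: |EF| = |DE|·sin D/sin F ≈ 210.52.
Area = ½·|DE|·|FD|·sin D ≈ 23751.
Semiperimeter s = (251.05+247+210.52)/2 = 354.29.
Inradius = area/s = 23751/354.29 ≈ 67.04.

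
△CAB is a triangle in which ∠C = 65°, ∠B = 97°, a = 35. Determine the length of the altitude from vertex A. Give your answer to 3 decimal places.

The third angle is ∠A = 180° − ∠B − ∠C = 18.00°.
Law of sines: c = a·sin C/sin A ≈ 102.65.
Law of sines: b = a·sin B/sin A ≈ 112.42.
Area = ½·a·c·sin B ≈ 1783.
The altitude from A has length 2·area/a ≈ 101.89.

101.885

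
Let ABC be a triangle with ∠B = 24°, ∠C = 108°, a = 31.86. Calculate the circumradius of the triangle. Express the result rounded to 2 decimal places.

21.44

The third angle is ∠A = 180° − ∠B − ∠C = 48.00°.
Law of sines: b = a·sin B/sin A ≈ 17.438.
Law of sines: c = a·sin C/sin A ≈ 40.774.
Circumradius = a/(2 sin A) ≈ 21.436.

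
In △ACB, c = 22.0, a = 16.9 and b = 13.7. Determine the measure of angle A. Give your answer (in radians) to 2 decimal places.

∠A ≈ 0.88 rad

By the law of cosines, cos A = (c² + b² − a²) / (2·c·b) ≈ 0.64048, so ∠A ≈ 0.876 rad.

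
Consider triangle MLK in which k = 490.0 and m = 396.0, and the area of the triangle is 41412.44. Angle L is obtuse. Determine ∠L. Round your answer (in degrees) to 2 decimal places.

∠L ≈ 154.73°

From area = ½·k·m·sin L, we get sin L = 2·area/(k·m) ≈ 0.42684.
Taking the obtuse solution, ∠L ≈ 154.73°.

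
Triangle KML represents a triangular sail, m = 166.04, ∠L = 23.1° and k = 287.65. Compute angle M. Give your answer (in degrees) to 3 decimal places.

∠M ≈ 25.772°

By the law of cosines, l² = k² + m² − 2·k·m·cos L = 22448, so l ≈ 149.83.
Law of cosines again: cos M = (l² + k² − m²)/(2·l·k) ≈ 0.90053, so ∠M ≈ 25.77°.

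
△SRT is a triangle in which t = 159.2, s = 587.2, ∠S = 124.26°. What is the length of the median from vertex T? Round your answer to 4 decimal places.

Law of sines: sin T = t·sin S/s ≈ 0.22408.
Since s ≥ t, only the acute value applies: ∠T ≈ 12.95°.
Then ∠R = 180° − ∠S − ∠T ≈ 42.79°.
Law of sines gives r = s·sin R/sin S ≈ 482.65.
Median from T: ½√(2·s² + 2·r² − t²) ≈ 531.54.

531.5447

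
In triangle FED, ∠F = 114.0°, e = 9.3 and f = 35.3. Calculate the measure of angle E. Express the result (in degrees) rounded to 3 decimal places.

13.927

Law of sines: sin E = e·sin F/f ≈ 0.24068.
Since f ≥ e, only the acute value applies: ∠E ≈ 13.93°.
Then ∠D = 180° − ∠F − ∠E ≈ 52.07°.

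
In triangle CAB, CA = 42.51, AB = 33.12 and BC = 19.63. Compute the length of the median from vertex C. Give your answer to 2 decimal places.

Median from C: ½√(2·BC² + 2·CA² − AB²) ≈ 28.67.

28.67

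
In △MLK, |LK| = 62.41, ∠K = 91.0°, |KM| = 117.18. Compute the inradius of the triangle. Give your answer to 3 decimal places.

By the law of cosines, |ML|² = |LK|² + |KM|² − 2·|LK|·|KM|·cos K = 17881, so |ML| ≈ 133.72.
Area = ½·|LK|·|KM|·sin K ≈ 3656.
Semiperimeter s = (62.41+117.18+133.72)/2 = 156.66.
Inradius = area/s = 3656/156.66 ≈ 23.338.

r ≈ 23.338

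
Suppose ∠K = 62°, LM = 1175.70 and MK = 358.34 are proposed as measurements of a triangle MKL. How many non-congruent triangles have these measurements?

1

MK·sin K = 358.34·sin(62°) ≈ 316.4.
Since LM ≥ MK, exactly one triangle exists.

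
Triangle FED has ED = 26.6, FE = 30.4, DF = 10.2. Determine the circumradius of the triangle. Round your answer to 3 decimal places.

By the law of cosines, cos F = (DF² + FE² − ED²) / (2·DF·FE) ≈ 0.51703, so ∠F ≈ 58.87°.
Circumradius = ED/(2 sin F) ≈ 15.538.

R ≈ 15.538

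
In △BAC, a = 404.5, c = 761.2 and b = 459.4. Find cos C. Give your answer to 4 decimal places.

By the law of cosines, cos C = (b² + a² − c²) / (2·b·a) ≈ -0.55093, so ∠C ≈ 123.43°.

cos C ≈ -0.5509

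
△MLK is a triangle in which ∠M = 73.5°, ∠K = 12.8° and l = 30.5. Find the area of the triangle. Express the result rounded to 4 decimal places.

area ≈ 99.0106

The third angle is ∠L = 180° − ∠K − ∠M = 93.70°.
Law of sines: m = l·sin M/sin L ≈ 29.305.
Law of sines: k = l·sin K/sin L ≈ 6.7713.
Area = ½·l·m·sin K ≈ 99.011.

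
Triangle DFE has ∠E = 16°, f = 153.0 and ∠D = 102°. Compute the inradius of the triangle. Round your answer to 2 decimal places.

The third angle is ∠F = 180° − ∠E − ∠D = 62.00°.
Law of sines: d = f·sin D/sin F ≈ 169.5.
Law of sines: e = f·sin E/sin F ≈ 47.763.
Area = ½·f·d·sin E ≈ 3574.
Semiperimeter s = (169.5+153+47.763)/2 = 185.13.
Inradius = area/s = 3574/185.13 ≈ 19.306.

r ≈ 19.31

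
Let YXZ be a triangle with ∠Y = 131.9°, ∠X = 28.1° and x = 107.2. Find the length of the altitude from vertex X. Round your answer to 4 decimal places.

The third angle is ∠Z = 180° − ∠Y − ∠X = 20.00°.
Law of sines: y = x·sin Y/sin X ≈ 169.4.
Law of sines: z = x·sin Z/sin X ≈ 77.842.
Area = ½·x·y·sin Z ≈ 3105.5.
The altitude from X has length 2·area/x ≈ 57.939.

57.9388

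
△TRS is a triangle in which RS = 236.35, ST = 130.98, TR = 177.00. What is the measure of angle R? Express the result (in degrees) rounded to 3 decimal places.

∠R ≈ 33.170°

By the law of cosines, cos R = (TR² + RS² − ST²) / (2·TR·RS) ≈ 0.83705, so ∠R ≈ 33.17°.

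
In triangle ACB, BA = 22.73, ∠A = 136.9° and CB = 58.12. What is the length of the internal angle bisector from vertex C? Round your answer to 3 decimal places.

46.541

Law of sines: sin C = BA·sin A/CB ≈ 0.26722.
Since CB ≥ BA, only the acute value applies: ∠C ≈ 15.50°.
Then ∠B = 180° − ∠A − ∠C ≈ 27.60°.
Law of sines gives AC = CB·sin B/sin A ≈ 39.41.
The bisector from C has length 2·AC·CB·cos(∠C/2)/(AC+CB) ≈ 46.541.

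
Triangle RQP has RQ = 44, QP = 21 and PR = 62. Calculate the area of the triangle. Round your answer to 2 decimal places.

area ≈ 280.96

Semiperimeter s = (21 + 62 + 44)/2 = 63.5.
Heron's formula: area = √(63.5·42.5·1.5·19.5) ≈ 280.96.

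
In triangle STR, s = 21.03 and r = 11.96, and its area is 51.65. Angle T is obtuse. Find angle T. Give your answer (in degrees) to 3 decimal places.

155.751

From area = ½·r·s·sin T, we get sin T = 2·area/(r·s) ≈ 0.41070.
Taking the obtuse solution, ∠T ≈ 155.75°.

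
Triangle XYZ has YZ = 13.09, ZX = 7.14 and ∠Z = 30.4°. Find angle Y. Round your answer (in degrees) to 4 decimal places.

27.5305

By the law of cosines, XY² = YZ² + ZX² − 2·YZ·ZX·cos Z = 61.102, so XY ≈ 7.8168.
Law of cosines again: cos Y = (XY² + YZ² − ZX²)/(2·XY·YZ) ≈ 0.88676, so ∠Y ≈ 27.53°.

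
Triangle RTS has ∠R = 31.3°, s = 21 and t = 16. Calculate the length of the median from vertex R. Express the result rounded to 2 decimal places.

By the law of cosines, r² = t² + s² − 2·t·s·cos R = 122.8, so r ≈ 11.082.
Median from R: ½√(2·t² + 2·s² − r²) ≈ 17.827.

m_R ≈ 17.83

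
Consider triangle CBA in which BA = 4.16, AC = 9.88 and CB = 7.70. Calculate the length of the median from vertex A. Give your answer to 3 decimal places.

m_A ≈ 6.530

Median from A: ½√(2·BA² + 2·AC² − CB²) ≈ 6.5297.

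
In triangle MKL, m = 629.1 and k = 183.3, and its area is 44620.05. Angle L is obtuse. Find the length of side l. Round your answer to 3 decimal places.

From area = ½·m·k·sin L, we get sin L = 2·area/(m·k) ≈ 0.77389.
Taking the obtuse solution, ∠L ≈ 129.30°.
Law of cosines then gives l ≈ 758.57.

758.570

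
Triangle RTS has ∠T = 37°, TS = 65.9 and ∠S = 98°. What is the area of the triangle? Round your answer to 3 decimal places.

area ≈ 1830.087

The third angle is ∠R = 180° − ∠T − ∠S = 45.00°.
Law of sines: SR = TS·sin T/sin R ≈ 56.087.
Law of sines: RT = TS·sin S/sin R ≈ 92.29.
Area = ½·TS·SR·sin S ≈ 1830.1.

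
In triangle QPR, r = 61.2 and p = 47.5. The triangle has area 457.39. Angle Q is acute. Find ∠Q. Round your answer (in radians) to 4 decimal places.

0.3201

From area = ½·p·r·sin Q, we get sin Q = 2·area/(p·r) ≈ 0.31468.
Taking the acute solution, ∠Q ≈ 0.320 rad.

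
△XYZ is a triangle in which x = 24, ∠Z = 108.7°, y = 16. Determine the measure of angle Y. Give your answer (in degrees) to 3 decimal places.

By the law of cosines, z² = x² + y² − 2·x·y·cos Z = 1078.2, so z ≈ 32.836.
Law of cosines again: cos Y = (z² + x² − y²)/(2·z·x) ≈ 0.88712, so ∠Y ≈ 27.49°.

27.487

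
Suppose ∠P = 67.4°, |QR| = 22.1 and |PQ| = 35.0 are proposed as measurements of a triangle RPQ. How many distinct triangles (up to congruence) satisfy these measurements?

0

|PQ|·sin P = 35.0·sin(67.4°) ≈ 32.31.
Since |QR| = 22.1 < 32.31 = |PQ| sin P, no triangle exists.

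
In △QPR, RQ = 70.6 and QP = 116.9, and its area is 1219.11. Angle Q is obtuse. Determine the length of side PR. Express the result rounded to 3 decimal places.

From area = ½·RQ·QP·sin Q, we get sin Q = 2·area/(RQ·QP) ≈ 0.29543.
Taking the obtuse solution, ∠Q ≈ 162.82°.
Law of cosines then gives PR ≈ 185.52.

185.525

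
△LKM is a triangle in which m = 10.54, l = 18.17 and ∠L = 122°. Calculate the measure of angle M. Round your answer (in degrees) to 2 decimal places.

29.47

Law of sines: sin M = m·sin L/l ≈ 0.49193.
Since l ≥ m, only the acute value applies: ∠M ≈ 29.47°.
Then ∠K = 180° − ∠L − ∠M ≈ 28.53°.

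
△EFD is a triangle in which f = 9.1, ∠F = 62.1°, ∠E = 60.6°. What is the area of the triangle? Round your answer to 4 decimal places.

area ≈ 34.3479

The third angle is ∠D = 180° − ∠E − ∠F = 57.30°.
Law of sines: e = f·sin E/sin F ≈ 8.9708.
Law of sines: d = f·sin D/sin F ≈ 8.6649.
Area = ½·f·e·sin D ≈ 34.348.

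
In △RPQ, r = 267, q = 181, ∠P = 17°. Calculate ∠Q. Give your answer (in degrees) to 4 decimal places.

29.4020

By the law of cosines, p² = q² + r² − 2·q·r·cos P = 11619, so p ≈ 107.79.
Law of cosines again: cos Q = (r² + p² − q²)/(2·r·p) ≈ 0.87120, so ∠Q ≈ 29.40°.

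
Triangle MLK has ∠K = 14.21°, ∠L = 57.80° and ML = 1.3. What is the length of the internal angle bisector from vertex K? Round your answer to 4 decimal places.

The third angle is ∠M = 180° − ∠L − ∠K = 107.99°.
Law of sines: LK = ML·sin M/sin K ≈ 5.0369.
Law of sines: KM = ML·sin L/sin K ≈ 4.4813.
The bisector from K has length 2·LK·KM·cos(∠K/2)/(LK+KM) ≈ 4.7065.

t_K ≈ 4.7065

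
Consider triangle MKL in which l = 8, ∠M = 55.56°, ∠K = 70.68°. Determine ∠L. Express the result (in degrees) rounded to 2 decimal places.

∠L ≈ 53.76°

The third angle is ∠L = 180° − ∠M − ∠K = 53.76°.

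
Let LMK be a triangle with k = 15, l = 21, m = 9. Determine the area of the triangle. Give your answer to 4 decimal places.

58.4567

Semiperimeter s = (21 + 9 + 15)/2 = 22.5.
Heron's formula: area = √(22.5·1.5·13.5·7.5) ≈ 58.457.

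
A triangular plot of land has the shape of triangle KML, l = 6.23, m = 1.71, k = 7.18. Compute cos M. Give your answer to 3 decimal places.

By the law of cosines, cos M = (l² + k² − m²) / (2·l·k) ≈ 0.97740, so ∠M ≈ 12.20°.

cos M ≈ 0.977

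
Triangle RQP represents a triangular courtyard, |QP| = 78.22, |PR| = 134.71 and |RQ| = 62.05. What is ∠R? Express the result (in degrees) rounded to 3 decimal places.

By the law of cosines, cos R = (|PR|² + |RQ|² − |QP|²) / (2·|PR|·|RQ|) ≈ 0.94982, so ∠R ≈ 18.23°.

18.228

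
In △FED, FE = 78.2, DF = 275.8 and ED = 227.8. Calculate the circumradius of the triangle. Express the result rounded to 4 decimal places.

159.9691

By the law of cosines, cos F = (DF² + FE² − ED²) / (2·DF·FE) ≈ 0.70217, so ∠F ≈ 45.40°.
Circumradius = ED/(2 sin F) ≈ 159.97.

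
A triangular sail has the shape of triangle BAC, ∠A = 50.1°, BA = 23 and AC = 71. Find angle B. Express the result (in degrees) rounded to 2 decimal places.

By the law of cosines, CB² = BA² + AC² − 2·BA·AC·cos A = 3475, so CB ≈ 58.949.
Law of cosines again: cos B = (CB² + BA² − AC²)/(2·CB·BA) ≈ -0.38241, so ∠B ≈ 112.48°.

112.48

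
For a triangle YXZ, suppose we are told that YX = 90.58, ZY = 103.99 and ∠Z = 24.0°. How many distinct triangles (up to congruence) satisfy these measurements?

ZY·sin Z = 103.99·sin(24.0°) ≈ 42.3.
Since ZY sin Z < YX < ZY (42.3 < 90.58 < 103.99), two triangles exist.

2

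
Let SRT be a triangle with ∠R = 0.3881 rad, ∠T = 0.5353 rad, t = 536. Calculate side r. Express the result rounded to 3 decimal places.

397.646

The third angle is ∠S = π − ∠R − ∠T = 2.2182 rad.
Law of sines: r = t·sin R/sin T ≈ 397.65.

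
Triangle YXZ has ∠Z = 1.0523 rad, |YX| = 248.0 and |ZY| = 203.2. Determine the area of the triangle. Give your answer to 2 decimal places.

Law of sines: sin X = |ZY|·sin Z/|YX| ≈ 0.71166.
Since |YX| ≥ |ZY|, only the acute value applies: ∠X ≈ 0.7919 rad.
Then ∠Y = π − ∠Z − ∠X ≈ 1.2974 rad.
Law of sines gives |XZ| = |YX|·sin Y/sin Z ≈ 274.93.
Area = ½·|YX|·|ZY|·sin Y ≈ 24261.

area ≈ 24261.18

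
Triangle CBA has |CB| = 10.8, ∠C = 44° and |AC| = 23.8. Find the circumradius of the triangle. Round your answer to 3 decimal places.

By the law of cosines, |BA|² = |AC|² + |CB|² − 2·|AC|·|CB|·cos C = 313.28, so |BA| ≈ 17.7.
Area = ½·|AC|·|CB|·sin C ≈ 89.277.
Circumradius = |BA|/(2 sin C) ≈ 12.74.

12.740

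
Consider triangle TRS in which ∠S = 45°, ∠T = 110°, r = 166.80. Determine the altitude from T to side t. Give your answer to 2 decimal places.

The third angle is ∠R = 180° − ∠S − ∠T = 25.00°.
Law of sines: t = r·sin T/sin R ≈ 370.88.
Law of sines: s = r·sin S/sin R ≈ 279.08.
Area = ½·r·t·sin S ≈ 21872.
The altitude from T has length 2·area/t ≈ 117.95.

h_T ≈ 117.95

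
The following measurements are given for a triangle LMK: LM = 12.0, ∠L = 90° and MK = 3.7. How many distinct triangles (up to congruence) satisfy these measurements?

0

LM·sin L = 12.0·sin(90°) ≈ 12.
Since ∠L is not acute, a triangle exists only if MK > LM; here MK ≤ LM, so there is no triangle.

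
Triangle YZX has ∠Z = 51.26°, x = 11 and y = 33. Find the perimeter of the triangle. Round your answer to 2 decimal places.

perimeter ≈ 71.49

By the law of cosines, z² = x² + y² − 2·x·y·cos Z = 755.68, so z ≈ 27.49.
Semiperimeter s = (33+27.49+11)/2 = 35.745.
Perimeter = 33 + 27.49 + 11 = 71.49.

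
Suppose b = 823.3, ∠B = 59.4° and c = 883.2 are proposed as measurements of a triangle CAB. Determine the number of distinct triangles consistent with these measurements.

2

c·sin B = 883.2·sin(59.4°) ≈ 760.2.
Since c sin B < b < c (760.2 < 823.3 < 883.2), two triangles exist.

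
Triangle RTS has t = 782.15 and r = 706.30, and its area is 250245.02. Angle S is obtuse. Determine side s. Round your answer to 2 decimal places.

1256.32

From area = ½·r·t·sin S, we get sin S = 2·area/(r·t) ≈ 0.90597.
Taking the obtuse solution, ∠S ≈ 2.008 rad.
Law of cosines then gives s ≈ 1256.3.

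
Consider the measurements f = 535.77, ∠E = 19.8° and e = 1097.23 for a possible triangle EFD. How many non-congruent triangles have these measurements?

f·sin E = 535.77·sin(19.8°) ≈ 181.5.
Since e ≥ f, exactly one triangle exists.

1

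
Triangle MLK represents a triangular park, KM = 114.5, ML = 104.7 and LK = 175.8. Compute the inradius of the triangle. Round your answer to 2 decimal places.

r ≈ 29.09

Semiperimeter s = (175.8 + 114.5 + 104.7)/2 = 197.5.
Heron's formula: area = √(197.5·21.7·83·92.8) ≈ 5745.5.
Inradius = area/s = 5745.5/197.5 ≈ 29.091.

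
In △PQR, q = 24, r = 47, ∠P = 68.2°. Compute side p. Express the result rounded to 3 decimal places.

44.127

By the law of cosines, p² = q² + r² − 2·q·r·cos P = 1947.2, so p ≈ 44.127.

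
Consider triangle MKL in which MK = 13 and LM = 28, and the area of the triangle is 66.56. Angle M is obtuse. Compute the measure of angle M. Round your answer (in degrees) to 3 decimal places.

∠M ≈ 158.548°

From area = ½·LM·MK·sin M, we get sin M = 2·area/(LM·MK) ≈ 0.36571.
Taking the obtuse solution, ∠M ≈ 158.55°.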